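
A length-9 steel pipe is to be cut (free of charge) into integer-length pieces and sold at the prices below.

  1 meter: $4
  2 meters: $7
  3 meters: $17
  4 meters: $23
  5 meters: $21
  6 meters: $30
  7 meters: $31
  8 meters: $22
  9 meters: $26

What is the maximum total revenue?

51

Build r[k] bottom-up: r[k] = max over allowed piece i of (p[i] + r[k−i]).
r[1] = 4
r[2] = max(4+4, 7+0) = 8
r[3] = max(4+8, 7+4, 17+0) = 17
r[4] = max(4+17, 7+8, 17+4, 23+0) = 23
r[5] = max(4+23, 7+17, 17+8, 23+4, 21+0) = 27
r[6] = max(4+27, 7+23, 17+17, 23+8, 21+4, 30+0) = 34
r[7] = max(4+34, 7+27, 17+23, …, 30+4, 31+0) = 40
r[8] = max(4+40, 7+34, 17+27, …, 31+4, 22+0) = 46
r[9] = max(4+46, 7+40, 17+34, …, 22+4, 26+0) = 51
One optimal cutting: 3 + 3 + 3 → $17 + $17 + $17 = $51.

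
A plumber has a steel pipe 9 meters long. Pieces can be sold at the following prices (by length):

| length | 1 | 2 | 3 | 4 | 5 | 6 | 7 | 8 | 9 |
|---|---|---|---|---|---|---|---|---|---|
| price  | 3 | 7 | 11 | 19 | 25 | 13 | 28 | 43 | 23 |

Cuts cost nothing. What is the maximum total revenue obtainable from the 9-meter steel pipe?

Consider every possible first cut. best[k] is the best of p[i]+best[k−i] over all sellable i≤k.
best[1] = 3
best[2] = 7
best[3] = 11
best[4] = 19
best[5] = 25
best[6] = 28  (first piece 1, then best[5]=25)
best[7] = 32  (first piece 2, then best[5]=25)
best[8] = 43
best[9] = 46  (first piece 1, then best[8]=43)
One optimal cutting: 8 + 1 → $43 + $3 = $46.

46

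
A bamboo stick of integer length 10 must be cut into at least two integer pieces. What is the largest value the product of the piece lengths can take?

36

Fill prod[k] for k=2..10: at each k try every first piece i and multiply by the better of (k−i) uncut or prod[k−i].
prod[2] = 1*max(1,0) = 1*1 = 1
prod[3] = 1*max(2,1) = 1*2 = 2
prod[4] = 2*max(2,1) = 2*2 = 4
prod[5] = 2*max(3,2) = 2*3 = 6
prod[6] = 3*max(3,2) = 3*3 = 9
prod[7] = 2*max(5,6) = 2*6 = 12
prod[8] = 2*max(6,9) = 2*9 = 18
prod[9] = 3*max(6,9) = 3*9 = 27
prod[10] = 2*max(8,18) = 2*18 = 36
One optimal split: 3 + 3 + 2 + 2; product 3*3*2*2 = 36.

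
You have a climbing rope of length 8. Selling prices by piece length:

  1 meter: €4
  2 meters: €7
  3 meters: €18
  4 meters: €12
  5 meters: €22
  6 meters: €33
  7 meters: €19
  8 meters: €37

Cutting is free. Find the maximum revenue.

44

Build R[k] bottom-up: R[k] = max over allowed piece i of (p[i] + R[k−i]).
R[1] = 4
R[2] = 8  (first piece 1, then R[1]=4)
R[3] = 18
R[4] = 22  (first piece 1, then R[3]=18)
R[5] = 26  (first piece 1, then R[4]=22)
R[6] = 36  (first piece 3, then R[3]=18)
R[7] = 40  (first piece 1, then R[6]=36)
R[8] = 44  (first piece 1, then R[7]=40)
One optimal cutting: 3 + 3 + 1 + 1 → €18 + €18 + €4 + €4 = €44.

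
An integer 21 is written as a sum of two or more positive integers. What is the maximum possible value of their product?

Define prod[k] = max over 1≤i<k of i · max(k−i, prod[k−i]); the inner max lets the remainder stay uncut if that's better.
prod[2] = 1*max(1,0) = 1*1 = 1
prod[3] = max(1*2, 2*1) = 2
prod[4] = max(1*3, 2*2, 3*1) = 4
prod[5] = max(1*4, 2*3, 3*2, 4*1) = 6
prod[6] = max(1*6, 2*4, 3*3, 4*2, 5*1) = 9
prod[7] = max(1*9, 2*6, 3*4, 4*3, 5*2, 6*1) = 12
prod[8] = max(1*12, 2*9, 3*6, …, 6*2, 7*1) = 18
prod[9] = max(1*18, 2*12, 3*9, …, 7*2, 8*1) = 27
prod[10] = max(1*27, 2*18, 3*12, …, 8*2, 9*1) = 36
prod[11] = max(1*36, 2*27, 3*18, …, 9*2, 10*1) = 54
prod[12] = max(1*54, 2*36, 3*27, …, 10*2, 11*1) = 81
prod[13] = max(1*81, 2*54, 3*36, …, 11*2, 12*1) = 108
prod[14] = max(1*108, 2*81, 3*54, …, 12*2, 13*1) = 162
prod[15] = max(1*162, 2*108, 3*81, …, 13*2, 14*1) = 243
prod[16] = max(1*243, 2*162, 3*108, …, 14*2, 15*1) = 324
prod[17] = max(1*324, 2*243, 3*162, …, 15*2, 16*1) = 486
prod[18] = max(1*486, 2*324, 3*243, …, 16*2, 17*1) = 729
prod[19] = max(1*729, 2*486, 3*324, …, 17*2, 18*1) = 972
prod[20] = max(1*972, 2*729, 3*486, …, 18*2, 19*1) = 1458
prod[21] = max(1*1458, 2*972, 3*729, …, 19*2, 20*1) = 2187
One optimal split: 3 + 3 + 3 + 3 + 3 + 3 + 3; product 3*3*3*3*3*3*3 = 2187.

2187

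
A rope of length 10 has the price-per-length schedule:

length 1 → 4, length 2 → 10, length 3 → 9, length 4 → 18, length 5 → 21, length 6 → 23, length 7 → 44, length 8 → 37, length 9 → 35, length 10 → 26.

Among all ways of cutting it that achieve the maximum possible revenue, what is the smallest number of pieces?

Consider every possible first cut. r[k] is the best of p[i]+r[k−i] over all sellable i≤k.
r[1] = 4
r[2] = 10
r[3] = 14  (first piece 1, then r[2]=10)
r[4] = 20  (first piece 2, then r[2]=10)
r[5] = 24  (first piece 1, then r[4]=20)
r[6] = 30  (first piece 2, then r[4]=20)
r[7] = 44
r[8] = 48  (first piece 1, then r[7]=44)
r[9] = 54  (first piece 2, then r[7]=44)
r[10] = 58  (first piece 1, then r[9]=54)
Maximum revenue is 58.
Now minimize piece count subject to staying optimal: for each k, pieces[k] = 1 + min over i with p[i]+r[k−i]=r[k] of pieces[k−i].
pieces[7] = 1
pieces[8] = 2
pieces[9] = 2
pieces[10] = 3

3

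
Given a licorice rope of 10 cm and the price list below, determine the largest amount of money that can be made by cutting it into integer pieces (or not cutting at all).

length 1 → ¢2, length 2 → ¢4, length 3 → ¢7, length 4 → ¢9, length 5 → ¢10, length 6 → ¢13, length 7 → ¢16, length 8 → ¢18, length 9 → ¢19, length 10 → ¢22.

23

Build r[k] bottom-up: r[k] = max over allowed piece i of (p[i] + r[k−i]).
r[1] = 2
r[2] = max(2+2, 4+0) = 4
r[3] = max(2+4, 4+2, 7+0) = 7
r[4] = max(2+7, 4+4, 7+2, 9+0) = 9
r[5] = max(2+9, 4+7, 7+4, 9+2, 10+0) = 11
r[6] = max(2+11, 4+9, 7+7, 9+4, 10+2, 13+0) = 14
r[7] = max(2+14, 4+11, 7+9, …, 13+2, 16+0) = 16
r[8] = max(2+16, 4+14, 7+11, …, 16+2, 18+0) = 18
r[9] = max(2+18, 4+16, 7+14, …, 18+2, 19+0) = 21
r[10] = max(2+21, 4+18, 7+16, …, 19+2, 22+0) = 23
One optimal cutting: 3 + 3 + 3 + 1 → ¢7 + ¢7 + ¢7 + ¢2 = ¢23.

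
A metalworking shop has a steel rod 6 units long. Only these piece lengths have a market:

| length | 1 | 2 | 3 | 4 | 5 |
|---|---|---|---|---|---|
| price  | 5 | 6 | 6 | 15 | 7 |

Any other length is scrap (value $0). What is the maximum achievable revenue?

30

Let f[k] be the best obtainable value from length k. For each k, try every first piece i and keep the best of price[i] + f[k−i].
f[1] = 5
f[2] = max(5+5, 6+0) = 10
f[3] = max(5+10, 6+5, 6+0) = 15
f[4] = max(5+15, 6+10, 6+5, 15+0) = 20
f[5] = max(5+20, 6+15, 6+10, 15+5, 7+0) = 25
f[6] = max(5+25, 6+20, 6+15, 15+10, 7+5) = 30
One optimal cutting: 1 + 1 + 1 + 1 + 1 + 1 → $30.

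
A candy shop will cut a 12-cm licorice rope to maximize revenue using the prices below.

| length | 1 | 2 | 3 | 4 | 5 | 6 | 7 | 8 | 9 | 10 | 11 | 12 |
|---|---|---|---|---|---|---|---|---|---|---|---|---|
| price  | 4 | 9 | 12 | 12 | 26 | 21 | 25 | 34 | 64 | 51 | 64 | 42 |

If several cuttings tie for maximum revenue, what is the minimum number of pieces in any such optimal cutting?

Let r[k] be the best obtainable value from length k. For each k, try every first piece i and keep the best of price[i] + r[k−i].
r[1] = 4
r[2] = max(4+4, 9+0) = 9
r[3] = max(4+9, 9+4, 12+0) = 13
r[4] = max(4+13, 9+9, 12+4, 12+0) = 18
r[5] = max(4+18, 9+13, 12+9, 12+4, 26+0) = 26
r[6] = max(4+26, 9+18, 12+13, 12+9, 26+4, 21+0) = 30
r[7] = max(4+30, 9+26, 12+18, …, 21+4, 25+0) = 35
r[8] = max(4+35, 9+30, 12+26, …, 25+4, 34+0) = 39
r[9] = max(4+39, 9+35, 12+30, …, 34+4, 64+0) = 64
r[10] = max(4+64, 9+39, 12+35, …, 64+4, 51+0) = 68
r[11] = max(4+68, 9+64, 12+39, …, 51+4, 64+0) = 73
r[12] = max(4+73, 9+68, 12+64, …, 64+4, 42+0) = 77
Maximum revenue is ¢77.
Now minimize piece count subject to staying optimal: for each k, pieces[k] = 1 + min over i with p[i]+r[k−i]=r[k] of pieces[k−i].
pieces[9] = 1
pieces[10] = 2
pieces[11] = 2
pieces[12] = 3

3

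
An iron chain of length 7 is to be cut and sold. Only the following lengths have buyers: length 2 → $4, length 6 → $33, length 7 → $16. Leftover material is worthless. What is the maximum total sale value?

Let f[k] be the best obtainable value from length k. For each k, try every first piece i and keep the best of price[i] + f[k−i].
f[1] = 0
f[2] = 4
f[3] = 4
f[4] = 8  (first piece 2, then f[2]=4)
f[5] = 8
f[6] = max(4+8, 33+0) = 33
f[7] = max(4+8, 33+0, 16+0) = 33
One optimal cutting: pieces 6 with 1 link of scrap → $33.

33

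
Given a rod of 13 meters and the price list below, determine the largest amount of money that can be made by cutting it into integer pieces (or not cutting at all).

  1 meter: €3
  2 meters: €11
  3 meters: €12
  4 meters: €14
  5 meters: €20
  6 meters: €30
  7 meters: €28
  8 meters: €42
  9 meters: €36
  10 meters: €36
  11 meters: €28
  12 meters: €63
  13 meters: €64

69

Consider every possible first cut. best[k] is the best of p[i]+best[k−i] over all sellable i≤k.
best[1] = 3
best[2] = 11
best[3] = 14  (first piece 1, then best[2]=11)
best[4] = 22  (first piece 2, then best[2]=11)
best[5] = 25  (first piece 1, then best[4]=22)
best[6] = 33  (first piece 2, then best[4]=22)
best[7] = 36  (first piece 1, then best[6]=33)
best[8] = 44  (first piece 2, then best[6]=33)
best[9] = 47  (first piece 1, then best[8]=44)
best[10] = 55  (first piece 2, then best[8]=44)
best[11] = 58  (first piece 1, then best[10]=55)
best[12] = 66  (first piece 2, then best[10]=55)
best[13] = 69  (first piece 1, then best[12]=66)
One optimal cutting: 2 + 2 + 2 + 2 + 2 + 2 + 1 → €11 + €11 + €11 + €11 + €11 + €11 + €3 = €69.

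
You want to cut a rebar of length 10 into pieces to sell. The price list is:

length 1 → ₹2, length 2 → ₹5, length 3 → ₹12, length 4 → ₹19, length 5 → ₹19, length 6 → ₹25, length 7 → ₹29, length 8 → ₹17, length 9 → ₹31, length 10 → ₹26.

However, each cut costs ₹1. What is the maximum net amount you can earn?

Consider every possible first cut. net[k] is the best of p[i]+net[k−i] over all sellable i≤k, charging 1 whenever i<k.
net[1] = 2
net[2] = 5
net[3] = 12
net[4] = 19
net[5] = 20  (first piece 1, then net[4]=19)
net[6] = 25
net[7] = 30  (first piece 3, then net[4]=19)
net[8] = 37  (first piece 4, then net[4]=19)
net[9] = 38  (first piece 1, then net[8]=37)
net[10] = 43  (first piece 4, then net[6]=25)
One optimal plan: pieces 6 + 4 (1 cut) → ₹44 − ₹1 = ₹43.

43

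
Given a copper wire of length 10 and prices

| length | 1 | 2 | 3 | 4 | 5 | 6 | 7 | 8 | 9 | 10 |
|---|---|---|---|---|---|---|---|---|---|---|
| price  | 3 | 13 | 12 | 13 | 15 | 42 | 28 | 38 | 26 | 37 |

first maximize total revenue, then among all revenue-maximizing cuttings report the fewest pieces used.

3

Build r[k] bottom-up: r[k] = max over allowed piece i of (p[i] + r[k−i]).
r[1] = 3
r[2] = max(3+3, 13+0) = 13
r[3] = max(3+13, 13+3, 12+0) = 16
r[4] = max(3+16, 13+13, 12+3, 13+0) = 26
r[5] = max(3+26, 13+16, 12+13, 13+3, 15+0) = 29
r[6] = max(3+29, 13+26, 12+16, 13+13, 15+3, 42+0) = 42
r[7] = max(3+42, 13+29, 12+26, …, 42+3, 28+0) = 45
r[8] = max(3+45, 13+42, 12+29, …, 28+3, 38+0) = 55
r[9] = max(3+55, 13+45, 12+42, …, 38+3, 26+0) = 58
r[10] = max(3+58, 13+55, 12+45, …, 26+3, 37+0) = 68
Maximum revenue is €68.
Now minimize piece count subject to staying optimal: for each k, pieces[k] = 1 + min over i with p[i]+r[k−i]=r[k] of pieces[k−i].
pieces[7] = 2
pieces[8] = 2
pieces[9] = 3
pieces[10] = 3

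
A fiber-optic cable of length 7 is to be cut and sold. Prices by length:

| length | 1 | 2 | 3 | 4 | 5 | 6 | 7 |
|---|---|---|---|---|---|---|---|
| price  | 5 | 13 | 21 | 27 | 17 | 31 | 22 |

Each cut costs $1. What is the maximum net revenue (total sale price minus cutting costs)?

47

Consider every possible first cut. net[k] is the best of p[i]+net[k−i] over all sellable i≤k, charging 1 whenever i<k.
net[1] = 5
net[2] = 13
net[3] = 21
net[4] = 27
net[5] = 33  (first piece 2, then net[3]=21)
net[6] = 41  (first piece 3, then net[3]=21)
net[7] = 47  (first piece 3, then net[4]=27)
One optimal plan: pieces 4 + 3 (1 cut) → $48 − $1 = $47.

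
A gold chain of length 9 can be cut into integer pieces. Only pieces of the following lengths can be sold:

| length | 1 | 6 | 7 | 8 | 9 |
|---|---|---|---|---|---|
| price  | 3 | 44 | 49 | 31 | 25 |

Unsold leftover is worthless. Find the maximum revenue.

55

Consider every possible first cut. f[k] is the best of p[i]+f[k−i] over all sellable i≤k.
f[1] = 3
f[2] = 6  (first piece 1, then f[1]=3)
f[3] = 9  (first piece 1, then f[2]=6)
f[4] = 12  (first piece 1, then f[3]=9)
f[5] = 15  (first piece 1, then f[4]=12)
f[6] = max(3+15, 44+0) = 44
f[7] = max(3+44, 44+3, 49+0) = 49
f[8] = max(3+49, 44+6, 49+3, 31+0) = 52
f[9] = max(3+52, 44+9, 49+6, 31+3, 25+0) = 55
One optimal cutting: 7 + 1 + 1 → $55.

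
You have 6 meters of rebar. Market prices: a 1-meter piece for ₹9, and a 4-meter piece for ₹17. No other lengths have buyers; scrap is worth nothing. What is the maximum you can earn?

Build f[k] bottom-up: f[k] = max over allowed piece i of (p[i] + f[k−i]).
f[1] = 9
f[2] = 18  (first piece 1, then f[1]=9)
f[3] = 27  (first piece 1, then f[2]=18)
f[4] = 36  (first piece 1, then f[3]=27)
f[5] = 45  (first piece 1, then f[4]=36)
f[6] = 54  (first piece 1, then f[5]=45)
One optimal cutting: 1 + 1 + 1 + 1 + 1 + 1 → ₹54.

54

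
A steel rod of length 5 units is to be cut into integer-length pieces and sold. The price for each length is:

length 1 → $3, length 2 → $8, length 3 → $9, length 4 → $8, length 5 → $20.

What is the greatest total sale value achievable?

Consider every possible first cut. r[k] is the best of p[i]+r[k−i] over all sellable i≤k.
r[1] = 3
r[2] = max(3+3, 8+0) = 8
r[3] = max(3+8, 8+3, 9+0) = 11
r[4] = max(3+11, 8+8, 9+3, 8+0) = 16
r[5] = max(3+16, 8+11, 9+8, 8+3, 20+0) = 20
Best is to sell the whole 5-unit piece uncut for $20.

20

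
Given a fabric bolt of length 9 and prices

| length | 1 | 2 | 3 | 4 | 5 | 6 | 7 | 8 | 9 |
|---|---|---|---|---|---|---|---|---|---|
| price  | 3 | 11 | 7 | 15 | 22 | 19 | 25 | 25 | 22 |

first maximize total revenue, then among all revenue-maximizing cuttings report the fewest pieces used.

Let r[k] be the best obtainable value from length k. For each k, try every first piece i and keep the best of price[i] + r[k−i].
r[1] = 3
r[2] = 11
r[3] = 14  (first piece 1, then r[2]=11)
r[4] = 22  (first piece 2, then r[2]=11)
r[5] = 25  (first piece 1, then r[4]=22)
r[6] = 33  (first piece 2, then r[4]=22)
r[7] = 36  (first piece 1, then r[6]=33)
r[8] = 44  (first piece 2, then r[6]=33)
r[9] = 47  (first piece 1, then r[8]=44)
Maximum revenue is $47.
Now minimize piece count subject to staying optimal: for each k, pieces[k] = 1 + min over i with p[i]+r[k−i]=r[k] of pieces[k−i].
pieces[6] = 3
pieces[7] = 4
pieces[8] = 4
pieces[9] = 5

5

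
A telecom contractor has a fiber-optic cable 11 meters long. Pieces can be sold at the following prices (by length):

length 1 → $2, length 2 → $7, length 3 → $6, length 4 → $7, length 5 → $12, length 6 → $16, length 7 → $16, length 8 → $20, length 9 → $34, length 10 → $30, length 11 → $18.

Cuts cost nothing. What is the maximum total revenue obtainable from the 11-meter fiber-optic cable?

Let R[k] be the best obtainable value from length k. For each k, try every first piece i and keep the best of price[i] + R[k−i].
R[1] = 2
R[2] = max(2+2, 7+0) = 7
R[3] = max(2+7, 7+2, 6+0) = 9
R[4] = max(2+9, 7+7, 6+2, 7+0) = 14
R[5] = max(2+14, 7+9, 6+7, 7+2, 12+0) = 16
R[6] = max(2+16, 7+14, 6+9, 7+7, 12+2, 16+0) = 21
R[7] = max(2+21, 7+16, 6+14, …, 16+2, 16+0) = 23
R[8] = max(2+23, 7+21, 6+16, …, 16+2, 20+0) = 28
R[9] = max(2+28, 7+23, 6+21, …, 20+2, 34+0) = 34
R[10] = max(2+34, 7+28, 6+23, …, 34+2, 30+0) = 36
R[11] = max(2+36, 7+34, 6+28, …, 30+2, 18+0) = 41
One optimal cutting: 9 + 2 → $34 + $7 = $41.

41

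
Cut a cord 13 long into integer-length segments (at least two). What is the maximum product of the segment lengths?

Fill g[k] for k=2..13: at each k try every first piece i and multiply by the better of (k−i) uncut or g[k−i].
g[2] = 1·max(1,0) = 1·1 = 1
g[3] = 1·max(2,1) = 1·2 = 2
g[4] = 2·max(2,1) = 2·2 = 4
g[5] = 2·max(3,2) = 2·3 = 6
g[6] = 3·max(3,2) = 3·3 = 9
g[7] = 2·max(5,6) = 2·6 = 12
g[8] = 2·max(6,9) = 2·9 = 18
g[9] = 3·max(6,9) = 3·9 = 27
g[10] = 2·max(8,18) = 2·18 = 36
g[11] = 2·max(9,27) = 2·27 = 54
g[12] = 3·max(9,27) = 3·27 = 81
g[13] = 2·max(11,54) = 2·54 = 108
One optimal split: 3 + 3 + 3 + 2 + 2; product 3·3·3·2·2 = 108.

108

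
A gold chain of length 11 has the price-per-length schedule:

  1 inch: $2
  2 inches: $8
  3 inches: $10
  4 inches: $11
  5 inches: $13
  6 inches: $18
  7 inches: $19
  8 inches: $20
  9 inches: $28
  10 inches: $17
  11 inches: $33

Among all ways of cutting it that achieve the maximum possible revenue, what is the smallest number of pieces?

Build r[k] bottom-up: r[k] = max over allowed piece i of (p[i] + r[k−i]).
r[1] = 2
r[2] = max(2+2, 8+0) = 8
r[3] = max(2+8, 8+2, 10+0) = 10
r[4] = max(2+10, 8+8, 10+2, 11+0) = 16
r[5] = max(2+16, 8+10, 10+8, 11+2, 13+0) = 18
r[6] = max(2+18, 8+16, 10+10, 11+8, 13+2, 18+0) = 24
r[7] = max(2+24, 8+18, 10+16, …, 18+2, 19+0) = 26
r[8] = max(2+26, 8+24, 10+18, …, 19+2, 20+0) = 32
r[9] = max(2+32, 8+26, 10+24, …, 20+2, 28+0) = 34
r[10] = max(2+34, 8+32, 10+26, …, 28+2, 17+0) = 40
r[11] = max(2+40, 8+34, 10+32, …, 17+2, 33+0) = 42
Maximum revenue is $42.
Now minimize piece count subject to staying optimal: for each k, pieces[k] = 1 + min over i with p[i]+r[k−i]=r[k] of pieces[k−i].
pieces[8] = 4
pieces[9] = 4
pieces[10] = 5
pieces[11] = 5

5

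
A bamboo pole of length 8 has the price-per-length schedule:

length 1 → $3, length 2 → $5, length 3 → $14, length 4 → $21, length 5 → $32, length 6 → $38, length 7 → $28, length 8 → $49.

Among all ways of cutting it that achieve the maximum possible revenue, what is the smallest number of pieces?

1

Build r[k] bottom-up: r[k] = max over allowed piece i of (p[i] + r[k−i]).
r[1] = 3
r[2] = 6  (first piece 1, then r[1]=3)
r[3] = 14
r[4] = 21
r[5] = 32
r[6] = 38
r[7] = 41  (first piece 1, then r[6]=38)
r[8] = 49
Maximum revenue is $49.
Now minimize piece count subject to staying optimal: for each k, pieces[k] = 1 + min over i with p[i]+r[k−i]=r[k] of pieces[k−i].
pieces[5] = 1
pieces[6] = 1
pieces[7] = 2
pieces[8] = 1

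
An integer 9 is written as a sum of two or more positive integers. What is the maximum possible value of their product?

27

Define prod[k] = max over 1≤i<k of i · max(k−i, prod[k−i]); the inner max lets the remainder stay uncut if that's better.
prod[2] = 1*max(1,0) = 1*1 = 1
prod[3] = 1*max(2,1) = 1*2 = 2
prod[4] = 2*max(2,1) = 2*2 = 4
prod[5] = 2*max(3,2) = 2*3 = 6
prod[6] = 3*max(3,2) = 3*3 = 9
prod[7] = 2*max(5,6) = 2*6 = 12
prod[8] = 2*max(6,9) = 2*9 = 18
prod[9] = 3*max(6,9) = 3*9 = 27
One optimal split: 3 + 3 + 3; product 3*3*3 = 27.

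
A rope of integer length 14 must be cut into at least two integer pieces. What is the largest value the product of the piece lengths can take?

Fill P[k] for k=2..14: at each k try every first piece i and multiply by the better of (k−i) uncut or P[k−i].
Small cases: P[2]=1, P[3]=2, P[4]=4, P[5]=6, P[6]=9.
P[7] = 2×max(5,6) = 2×6 = 12
P[8] = 2×max(6,9) = 2×9 = 18
P[9] = 3×max(6,9) = 3×9 = 27
P[10] = 2×max(8,18) = 2×18 = 36
P[11] = 2×max(9,27) = 2×27 = 54
P[12] = 3×max(9,27) = 3×27 = 81
P[13] = 2×max(11,54) = 2×54 = 108
P[14] = 2×max(12,81) = 2×81 = 162
One optimal split: 3 + 3 + 3 + 3 + 2; product 3×3×3×3×2 = 162.

162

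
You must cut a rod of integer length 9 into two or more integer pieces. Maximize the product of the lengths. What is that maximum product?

Fill m[k] for k=2..9: at each k try every first piece i and multiply by the better of (k−i) uncut or m[k−i].
m[2] = 1×max(1,0) = 1×1 = 1
m[3] = 1×max(2,1) = 1×2 = 2
m[4] = 2×max(2,1) = 2×2 = 4
m[5] = 2×max(3,2) = 2×3 = 6
m[6] = 3×max(3,2) = 3×3 = 9
m[7] = 2×max(5,6) = 2×6 = 12
m[8] = 2×max(6,9) = 2×9 = 18
m[9] = 3×max(6,9) = 3×9 = 27
One optimal split: 3 + 3 + 3; product 3×3×3 = 27.

27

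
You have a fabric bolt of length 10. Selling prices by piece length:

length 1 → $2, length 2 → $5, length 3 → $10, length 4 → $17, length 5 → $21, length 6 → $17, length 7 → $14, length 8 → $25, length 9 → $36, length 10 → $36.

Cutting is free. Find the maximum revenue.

Build best[k] bottom-up: best[k] = max over allowed piece i of (p[i] + best[k−i]).
best[1] = 2
best[2] = max(2+2, 5+0) = 5
best[3] = max(2+5, 5+2, 10+0) = 10
best[4] = max(2+10, 5+5, 10+2, 17+0) = 17
best[5] = max(2+17, 5+10, 10+5, 17+2, 21+0) = 21
best[6] = max(2+21, 5+17, 10+10, 17+5, 21+2, 17+0) = 23
best[7] = max(2+23, 5+21, 10+17, …, 17+2, 14+0) = 27
best[8] = max(2+27, 5+23, 10+21, …, 14+2, 25+0) = 34
best[9] = max(2+34, 5+27, 10+23, …, 25+2, 36+0) = 38
best[10] = max(2+38, 5+34, 10+27, …, 36+2, 36+0) = 42
One optimal cutting: 5 + 5 → $21 + $21 = $42.

42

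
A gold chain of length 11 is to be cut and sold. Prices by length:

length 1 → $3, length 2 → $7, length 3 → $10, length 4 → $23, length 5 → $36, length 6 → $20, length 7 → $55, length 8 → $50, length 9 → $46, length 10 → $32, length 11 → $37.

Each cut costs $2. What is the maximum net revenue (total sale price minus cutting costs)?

Build v[k] bottom-up: v[k] = max over allowed piece i of (p[i] + v[k−i]) − 2 per cut.
v[1] = 3
v[2] = 7
v[3] = 10
v[4] = 23
v[5] = 36
v[6] = 37  (first piece 1, then v[5]=36)
v[7] = 55
v[8] = 56  (first piece 1, then v[7]=55)
v[9] = 60  (first piece 2, then v[7]=55)
v[10] = 70  (first piece 5, then v[5]=36)
v[11] = 76  (first piece 4, then v[7]=55)
One optimal plan: pieces 7 + 4 (1 cut) → $78 − $2 = $76.

76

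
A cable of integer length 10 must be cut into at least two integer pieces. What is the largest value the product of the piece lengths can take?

Define m[k] = max over 1≤i<k of i · max(k−i, m[k−i]); the inner max lets the remainder stay uncut if that's better.
Small cases: m[2]=1, m[3]=2, m[4]=4, m[5]=6.
m[6] = 3·max(3,2) = 3·3 = 9
m[7] = 2·max(5,6) = 2·6 = 12
m[8] = 2·max(6,9) = 2·9 = 18
m[9] = 3·max(6,9) = 3·9 = 27
m[10] = 2·max(8,18) = 2·18 = 36
One optimal split: 3 + 3 + 2 + 2; product 3·3·2·2 = 36.

36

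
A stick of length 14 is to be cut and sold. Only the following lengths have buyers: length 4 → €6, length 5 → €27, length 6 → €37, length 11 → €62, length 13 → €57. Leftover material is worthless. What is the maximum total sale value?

Build f[k] bottom-up: f[k] = max over allowed piece i of (p[i] + f[k−i]).
f[1] = 0
f[2] = 0
f[3] = 0
f[4] = 6
f[5] = 27
f[6] = 37
f[7] = 37
f[8] = 37
f[9] = 37
f[10] = 54  (first piece 5, then f[5]=27)
f[11] = 64  (first piece 5, then f[6]=37)
f[12] = 74  (first piece 6, then f[6]=37)
f[13] = 74
f[14] = 74
One optimal cutting: pieces 6 + 6 with 2 cm of scrap → €74.

74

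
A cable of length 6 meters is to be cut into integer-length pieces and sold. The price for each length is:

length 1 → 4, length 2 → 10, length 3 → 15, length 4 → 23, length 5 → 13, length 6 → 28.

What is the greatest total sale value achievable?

Let r[k] be the best obtainable value from length k. For each k, try every first piece i and keep the best of price[i] + r[k−i].
r[1] = 4
r[2] = 10
r[3] = 15
r[4] = 23
r[5] = 27  (first piece 1, then r[4]=23)
r[6] = 33  (first piece 2, then r[4]=23)
One optimal cutting: 4 + 2 → 23 + 10 = 33.

33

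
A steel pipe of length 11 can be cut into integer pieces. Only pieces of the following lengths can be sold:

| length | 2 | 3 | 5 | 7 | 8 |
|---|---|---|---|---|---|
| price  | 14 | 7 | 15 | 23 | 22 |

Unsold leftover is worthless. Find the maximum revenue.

70

Build best[k] bottom-up: best[k] = max over allowed piece i of (p[i] + best[k−i]).
best[1] = 0
best[2] = 14
best[3] = 14
best[4] = 28  (first piece 2, then best[2]=14)
best[5] = 28
best[6] = 42  (first piece 2, then best[4]=28)
best[7] = 42
best[8] = 56  (first piece 2, then best[6]=42)
best[9] = 56
best[10] = 70  (first piece 2, then best[8]=56)
best[11] = 70
One optimal cutting: pieces 2 + 2 + 2 + 2 + 2 with 1 meter of scrap → $70.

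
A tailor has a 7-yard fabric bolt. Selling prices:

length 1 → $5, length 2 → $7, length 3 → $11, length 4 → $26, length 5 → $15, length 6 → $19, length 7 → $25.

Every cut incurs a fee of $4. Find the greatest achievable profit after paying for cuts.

33

Build r[k] bottom-up: r[k] = max over allowed piece i of (p[i] + r[k−i]) − 4 per cut.
r[1] = 5
r[2] = 7
r[3] = 11
r[4] = 26
r[5] = 27  (first piece 1, then r[4]=26)
r[6] = 29  (first piece 2, then r[4]=26)
r[7] = 33  (first piece 3, then r[4]=26)
One optimal plan: pieces 4 + 3 (1 cut) → $37 − $4 = $33.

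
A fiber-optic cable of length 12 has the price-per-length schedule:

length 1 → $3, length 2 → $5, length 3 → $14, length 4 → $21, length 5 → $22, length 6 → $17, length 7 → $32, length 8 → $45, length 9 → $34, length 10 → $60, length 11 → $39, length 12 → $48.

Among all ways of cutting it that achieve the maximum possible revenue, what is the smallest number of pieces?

2

Build r[k] bottom-up: r[k] = max over allowed piece i of (p[i] + r[k−i]).
r[1] = 3
r[2] = max(3+3, 5+0) = 6
r[3] = max(3+6, 5+3, 14+0) = 14
r[4] = max(3+14, 5+6, 14+3, 21+0) = 21
r[5] = max(3+21, 5+14, 14+6, 21+3, 22+0) = 24
r[6] = max(3+24, 5+21, 14+14, 21+6, 22+3, 17+0) = 28
r[7] = max(3+28, 5+24, 14+21, …, 17+3, 32+0) = 35
r[8] = max(3+35, 5+28, 14+24, …, 32+3, 45+0) = 45
r[9] = max(3+45, 5+35, 14+28, …, 45+3, 34+0) = 48
r[10] = max(3+48, 5+45, 14+35, …, 34+3, 60+0) = 60
r[11] = max(3+60, 5+48, 14+45, …, 60+3, 39+0) = 63
r[12] = max(3+63, 5+60, 14+48, …, 39+3, 48+0) = 66
Maximum revenue is $66.
Now minimize piece count subject to staying optimal: for each k, pieces[k] = 1 + min over i with p[i]+r[k−i]=r[k] of pieces[k−i].
pieces[9] = 2
pieces[10] = 1
pieces[11] = 2
pieces[12] = 2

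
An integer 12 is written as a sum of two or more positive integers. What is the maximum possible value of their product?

Define P[k] = max over 1≤i<k of i · max(k−i, P[k−i]); the inner max lets the remainder stay uncut if that's better.
P[2] = 1×max(1,0) = 1×1 = 1
P[3] = 1×max(2,1) = 1×2 = 2
P[4] = 2×max(2,1) = 2×2 = 4
P[5] = 2×max(3,2) = 2×3 = 6
P[6] = 3×max(3,2) = 3×3 = 9
P[7] = 2×max(5,6) = 2×6 = 12
P[8] = 2×max(6,9) = 2×9 = 18
P[9] = 3×max(6,9) = 3×9 = 27
P[10] = 2×max(8,18) = 2×18 = 36
P[11] = 2×max(9,27) = 2×27 = 54
P[12] = 3×max(9,27) = 3×27 = 81
One optimal split: 3 + 3 + 3 + 3; product 3×3×3×3 = 81.

81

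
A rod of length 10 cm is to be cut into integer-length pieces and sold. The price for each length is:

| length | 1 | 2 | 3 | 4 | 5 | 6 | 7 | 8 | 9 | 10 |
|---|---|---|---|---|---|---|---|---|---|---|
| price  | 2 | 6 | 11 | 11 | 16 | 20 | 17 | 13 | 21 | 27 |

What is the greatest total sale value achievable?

Consider every possible first cut. v[k] is the best of p[i]+v[k−i] over all sellable i≤k.
v[1] = 2
v[2] = 6
v[3] = 11
v[4] = 13  (first piece 1, then v[3]=11)
v[5] = 17  (first piece 2, then v[3]=11)
v[6] = 22  (first piece 3, then v[3]=11)
v[7] = 24  (first piece 1, then v[6]=22)
v[8] = 28  (first piece 2, then v[6]=22)
v[9] = 33  (first piece 3, then v[6]=22)
v[10] = 35  (first piece 1, then v[9]=33)
One optimal cutting: 3 + 3 + 3 + 1 → 11 + 11 + 11 + 2 = 35.

35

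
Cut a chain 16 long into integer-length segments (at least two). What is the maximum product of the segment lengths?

Fill f[k] for k=2..16: at each k try every first piece i and multiply by the better of (k−i) uncut or f[k−i].
f[2] = 1×max(1,0) = 1×1 = 1
f[3] = 1×max(2,1) = 1×2 = 2
f[4] = 2×max(2,1) = 2×2 = 4
f[5] = 2×max(3,2) = 2×3 = 6
f[6] = 3×max(3,2) = 3×3 = 9
f[7] = 2×max(5,6) = 2×6 = 12
f[8] = 2×max(6,9) = 2×9 = 18
f[9] = 3×max(6,9) = 3×9 = 27
f[10] = 2×max(8,18) = 2×18 = 36
f[11] = 2×max(9,27) = 2×27 = 54
f[12] = 3×max(9,27) = 3×27 = 81
f[13] = 2×max(11,54) = 2×54 = 108
f[14] = 2×max(12,81) = 2×81 = 162
f[15] = 3×max(12,81) = 3×81 = 243
f[16] = 2×max(14,162) = 2×162 = 324
One optimal split: 3 + 3 + 3 + 3 + 2 + 2; product 3×3×3×3×2×2 = 324.

324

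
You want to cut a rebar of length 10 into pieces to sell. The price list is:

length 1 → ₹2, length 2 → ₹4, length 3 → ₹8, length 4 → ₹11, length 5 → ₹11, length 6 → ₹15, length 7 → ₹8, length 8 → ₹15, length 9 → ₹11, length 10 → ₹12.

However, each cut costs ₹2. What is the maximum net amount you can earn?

24

Let v[k] be the best obtainable value from length k. For each k, try every first piece i and keep the best of price[i] + v[k−i] minus the 2 cut fee when i<k.
v[1] = 2
v[2] = 4
v[3] = 8
v[4] = 11
v[5] = 11  (first piece 1, then v[4]=11)
v[6] = 15
v[7] = 17  (first piece 3, then v[4]=11)
v[8] = 20  (first piece 4, then v[4]=11)
v[9] = 21  (first piece 3, then v[6]=15)
v[10] = 24  (first piece 4, then v[6]=15)
One optimal plan: pieces 6 + 4 (1 cut) → ₹26 − ₹2 = ₹24.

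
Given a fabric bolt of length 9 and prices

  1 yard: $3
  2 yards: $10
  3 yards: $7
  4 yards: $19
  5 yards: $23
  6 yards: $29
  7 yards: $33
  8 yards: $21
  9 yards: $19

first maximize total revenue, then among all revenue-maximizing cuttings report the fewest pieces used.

2

Build r[k] bottom-up: r[k] = max over allowed piece i of (p[i] + r[k−i]).
r[1] = 3
r[2] = 10
r[3] = 13  (first piece 1, then r[2]=10)
r[4] = 20  (first piece 2, then r[2]=10)
r[5] = 23  (first piece 1, then r[4]=20)
r[6] = 30  (first piece 2, then r[4]=20)
r[7] = 33  (first piece 1, then r[6]=30)
r[8] = 40  (first piece 2, then r[6]=30)
r[9] = 43  (first piece 1, then r[8]=40)
Maximum revenue is $43.
Now minimize piece count subject to staying optimal: for each k, pieces[k] = 1 + min over i with p[i]+r[k−i]=r[k] of pieces[k−i].
pieces[6] = 3
pieces[7] = 1
pieces[8] = 4
pieces[9] = 2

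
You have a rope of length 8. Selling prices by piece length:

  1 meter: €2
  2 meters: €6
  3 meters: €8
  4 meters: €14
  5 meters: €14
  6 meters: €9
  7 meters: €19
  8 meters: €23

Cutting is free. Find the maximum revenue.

Let best[k] be the best obtainable value from length k. For each k, try every first piece i and keep the best of price[i] + best[k−i].
best[1] = 2
best[2] = 6
best[3] = 8  (first piece 1, then best[2]=6)
best[4] = 14
best[5] = 16  (first piece 1, then best[4]=14)
best[6] = 20  (first piece 2, then best[4]=14)
best[7] = 22  (first piece 1, then best[6]=20)
best[8] = 28  (first piece 4, then best[4]=14)
One optimal cutting: 4 + 4 → €14 + €14 = €28.

28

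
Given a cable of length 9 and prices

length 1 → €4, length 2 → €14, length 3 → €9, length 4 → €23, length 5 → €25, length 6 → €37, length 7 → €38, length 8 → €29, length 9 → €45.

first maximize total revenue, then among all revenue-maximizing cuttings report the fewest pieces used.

5

Consider every possible first cut. r[k] is the best of p[i]+r[k−i] over all sellable i≤k.
r[1] = 4
r[2] = max(4+4, 14+0) = 14
r[3] = max(4+14, 14+4, 9+0) = 18
r[4] = max(4+18, 14+14, 9+4, 23+0) = 28
r[5] = max(4+28, 14+18, 9+14, 23+4, 25+0) = 32
r[6] = max(4+32, 14+28, 9+18, 23+14, 25+4, 37+0) = 42
r[7] = max(4+42, 14+32, 9+28, …, 37+4, 38+0) = 46
r[8] = max(4+46, 14+42, 9+32, …, 38+4, 29+0) = 56
r[9] = max(4+56, 14+46, 9+42, …, 29+4, 45+0) = 60
Maximum revenue is €60.
Now minimize piece count subject to staying optimal: for each k, pieces[k] = 1 + min over i with p[i]+r[k−i]=r[k] of pieces[k−i].
pieces[6] = 3
pieces[7] = 4
pieces[8] = 4
pieces[9] = 5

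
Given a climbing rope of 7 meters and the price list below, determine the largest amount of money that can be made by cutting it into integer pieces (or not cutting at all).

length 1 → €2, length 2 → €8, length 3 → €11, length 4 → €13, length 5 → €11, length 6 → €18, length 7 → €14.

Consider every possible first cut. best[k] is the best of p[i]+best[k−i] over all sellable i≤k.
best[1] = 2
best[2] = 8
best[3] = 11
best[4] = 16  (first piece 2, then best[2]=8)
best[5] = 19  (first piece 2, then best[3]=11)
best[6] = 24  (first piece 2, then best[4]=16)
best[7] = 27  (first piece 2, then best[5]=19)
One optimal cutting: 3 + 2 + 2 → €11 + €8 + €8 = €27.

27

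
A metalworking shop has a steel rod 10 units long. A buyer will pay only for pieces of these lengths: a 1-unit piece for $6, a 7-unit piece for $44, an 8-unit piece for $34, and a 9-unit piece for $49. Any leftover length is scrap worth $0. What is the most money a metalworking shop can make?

Build f[k] bottom-up: f[k] = max over allowed piece i of (p[i] + f[k−i]).
f[1] = 6
f[2] = 12  (first piece 1, then f[1]=6)
f[3] = 18  (first piece 1, then f[2]=12)
f[4] = 24  (first piece 1, then f[3]=18)
f[5] = 30  (first piece 1, then f[4]=24)
f[6] = 36  (first piece 1, then f[5]=30)
f[7] = 44
f[8] = 50  (first piece 1, then f[7]=44)
f[9] = 56  (first piece 1, then f[8]=50)
f[10] = 62  (first piece 1, then f[9]=56)
One optimal cutting: 7 + 1 + 1 + 1 → $62.

62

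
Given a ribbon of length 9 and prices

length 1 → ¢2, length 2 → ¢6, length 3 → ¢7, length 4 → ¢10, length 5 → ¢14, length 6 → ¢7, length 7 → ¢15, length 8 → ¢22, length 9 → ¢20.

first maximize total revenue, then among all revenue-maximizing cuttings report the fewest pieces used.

Let r[k] be the best obtainable value from length k. For each k, try every first piece i and keep the best of price[i] + r[k−i].
r[1] = 2
r[2] = max(2+2, 6+0) = 6
r[3] = max(2+6, 6+2, 7+0) = 8
r[4] = max(2+8, 6+6, 7+2, 10+0) = 12
r[5] = max(2+12, 6+8, 7+6, 10+2, 14+0) = 14
r[6] = max(2+14, 6+12, 7+8, 10+6, 14+2, 7+0) = 18
r[7] = max(2+18, 6+14, 7+12, …, 7+2, 15+0) = 20
r[8] = max(2+20, 6+18, 7+14, …, 15+2, 22+0) = 24
r[9] = max(2+24, 6+20, 7+18, …, 22+2, 20+0) = 26
Maximum revenue is ¢26.
Now minimize piece count subject to staying optimal: for each k, pieces[k] = 1 + min over i with p[i]+r[k−i]=r[k] of pieces[k−i].
pieces[6] = 3
pieces[7] = 2
pieces[8] = 4
pieces[9] = 3

3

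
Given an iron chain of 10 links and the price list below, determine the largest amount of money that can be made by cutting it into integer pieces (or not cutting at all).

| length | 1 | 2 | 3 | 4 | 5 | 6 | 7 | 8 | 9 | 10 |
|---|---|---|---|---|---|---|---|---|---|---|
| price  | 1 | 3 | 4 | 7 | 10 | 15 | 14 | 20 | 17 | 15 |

23

Build best[k] bottom-up: best[k] = max over allowed piece i of (p[i] + best[k−i]).
best[1] = 1
best[2] = max(1+1, 3+0) = 3
best[3] = max(1+3, 3+1, 4+0) = 4
best[4] = max(1+4, 3+3, 4+1, 7+0) = 7
best[5] = max(1+7, 3+4, 4+3, 7+1, 10+0) = 10
best[6] = max(1+10, 3+7, 4+4, 7+3, 10+1, 15+0) = 15
best[7] = max(1+15, 3+10, 4+7, …, 15+1, 14+0) = 16
best[8] = max(1+16, 3+15, 4+10, …, 14+1, 20+0) = 20
best[9] = max(1+20, 3+16, 4+15, …, 20+1, 17+0) = 21
best[10] = max(1+21, 3+20, 4+16, …, 17+1, 15+0) = 23
One optimal cutting: 8 + 2 → $20 + $3 = $23.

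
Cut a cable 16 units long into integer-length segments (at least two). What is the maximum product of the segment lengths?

Define f[k] = max over 1≤i<k of i · max(k−i, f[k−i]); the inner max lets the remainder stay uncut if that's better.
f[2] = 1*max(1,0) = 1*1 = 1
f[3] = max(1*2, 2*1) = 2
f[4] = max(1*3, 2*2, 3*1) = 4
f[5] = max(1*4, 2*3, 3*2, 4*1) = 6
f[6] = max(1*6, 2*4, 3*3, 4*2, 5*1) = 9
f[7] = max(1*9, 2*6, 3*4, 4*3, 5*2, 6*1) = 12
f[8] = max(1*12, 2*9, 3*6, …, 6*2, 7*1) = 18
f[9] = max(1*18, 2*12, 3*9, …, 7*2, 8*1) = 27
f[10] = max(1*27, 2*18, 3*12, …, 8*2, 9*1) = 36
f[11] = max(1*36, 2*27, 3*18, …, 9*2, 10*1) = 54
f[12] = max(1*54, 2*36, 3*27, …, 10*2, 11*1) = 81
f[13] = max(1*81, 2*54, 3*36, …, 11*2, 12*1) = 108
f[14] = max(1*108, 2*81, 3*54, …, 12*2, 13*1) = 162
f[15] = max(1*162, 2*108, 3*81, …, 13*2, 14*1) = 243
f[16] = max(1*243, 2*162, 3*108, …, 14*2, 15*1) = 324
One optimal split: 3 + 3 + 3 + 3 + 2 + 2; product 3*3*3*3*2*2 = 324.

324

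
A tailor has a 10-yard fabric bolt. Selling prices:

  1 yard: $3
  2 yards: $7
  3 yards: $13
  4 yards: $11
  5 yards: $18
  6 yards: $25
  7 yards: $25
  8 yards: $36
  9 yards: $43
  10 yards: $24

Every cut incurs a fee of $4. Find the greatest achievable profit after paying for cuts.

Let v[k] be the best obtainable value from length k. For each k, try every first piece i and keep the best of price[i] + v[k−i] minus the 4 cut fee when i<k.
v[1] = 3
v[2] = 7
v[3] = 13
v[4] = 12  (first piece 1, then v[3]=13)
v[5] = 18
v[6] = 25
v[7] = 25
v[8] = 36
v[9] = 43
v[10] = 42  (first piece 1, then v[9]=43)
One optimal plan: pieces 9 + 1 (1 cut) → $46 − $4 = $42.

42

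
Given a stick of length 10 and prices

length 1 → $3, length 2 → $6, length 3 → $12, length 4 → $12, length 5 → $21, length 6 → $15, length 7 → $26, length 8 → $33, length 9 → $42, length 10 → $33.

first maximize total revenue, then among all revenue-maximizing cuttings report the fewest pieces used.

Consider every possible first cut. r[k] is the best of p[i]+r[k−i] over all sellable i≤k.
r[1] = 3
r[2] = 6  (first piece 1, then r[1]=3)
r[3] = 12
r[4] = 15  (first piece 1, then r[3]=12)
r[5] = 21
r[6] = 24  (first piece 1, then r[5]=21)
r[7] = 27  (first piece 1, then r[6]=24)
r[8] = 33  (first piece 3, then r[5]=21)
r[9] = 42
r[10] = 45  (first piece 1, then r[9]=42)
Maximum revenue is $45.
Now minimize piece count subject to staying optimal: for each k, pieces[k] = 1 + min over i with p[i]+r[k−i]=r[k] of pieces[k−i].
pieces[7] = 2
pieces[8] = 1
pieces[9] = 1
pieces[10] = 2

2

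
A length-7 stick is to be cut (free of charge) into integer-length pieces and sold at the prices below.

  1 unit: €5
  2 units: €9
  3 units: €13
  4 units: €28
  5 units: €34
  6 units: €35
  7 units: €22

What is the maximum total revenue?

44

Consider every possible first cut. R[k] is the best of p[i]+R[k−i] over all sellable i≤k.
R[1] = 5
R[2] = max(5+5, 9+0) = 10
R[3] = max(5+10, 9+5, 13+0) = 15
R[4] = max(5+15, 9+10, 13+5, 28+0) = 28
R[5] = max(5+28, 9+15, 13+10, 28+5, 34+0) = 34
R[6] = max(5+34, 9+28, 13+15, 28+10, 34+5, 35+0) = 39
R[7] = max(5+39, 9+34, 13+28, …, 35+5, 22+0) = 44
One optimal cutting: 5 + 1 + 1 → €34 + €5 + €5 = €44.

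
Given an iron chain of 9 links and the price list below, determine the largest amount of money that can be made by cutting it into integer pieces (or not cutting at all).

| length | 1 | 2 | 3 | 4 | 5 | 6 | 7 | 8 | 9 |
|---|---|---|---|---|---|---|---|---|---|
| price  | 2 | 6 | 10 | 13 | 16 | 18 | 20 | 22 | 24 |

30

Let r[k] be the best obtainable value from length k. For each k, try every first piece i and keep the best of price[i] + r[k−i].
r[1] = 2
r[2] = max(2+2, 6+0) = 6
r[3] = max(2+6, 6+2, 10+0) = 10
r[4] = max(2+10, 6+6, 10+2, 13+0) = 13
r[5] = max(2+13, 6+10, 10+6, 13+2, 16+0) = 16
r[6] = max(2+16, 6+13, 10+10, 13+6, 16+2, 18+0) = 20
r[7] = max(2+20, 6+16, 10+13, …, 18+2, 20+0) = 23
r[8] = max(2+23, 6+20, 10+16, …, 20+2, 22+0) = 26
r[9] = max(2+26, 6+23, 10+20, …, 22+2, 24+0) = 30
One optimal cutting: 3 + 3 + 3 → $10 + $10 + $10 = $30.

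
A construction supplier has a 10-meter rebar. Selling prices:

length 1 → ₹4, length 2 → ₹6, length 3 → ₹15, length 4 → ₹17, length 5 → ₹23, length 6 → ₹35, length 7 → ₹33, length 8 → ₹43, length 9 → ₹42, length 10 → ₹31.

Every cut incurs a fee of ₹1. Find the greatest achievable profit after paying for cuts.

Build r[k] bottom-up: r[k] = max over allowed piece i of (p[i] + r[k−i]) − 1 per cut.
r[1] = 4
r[2] = max(4+4-1, 6+0) = 7
r[3] = max(4+7-1, 6+4-1, 15+0) = 15
r[4] = max(4+15-1, 6+7-1, 15+4-1, 17+0) = 18
r[5] = max(4+18-1, 6+15-1, 15+7-1, 17+4-1, 23+0) = 23
r[6] = max(4+23-1, 6+18-1, 15+15-1, 17+7-1, 23+4-1, 35+0) = 35
r[7] = max(4+35-1, 6+23-1, 15+18-1, …, 35+4-1, 33+0) = 38
r[8] = max(4+38-1, 6+35-1, 15+23-1, …, 33+4-1, 43+0) = 43
r[9] = max(4+43-1, 6+38-1, 15+35-1, …, 43+4-1, 42+0) = 49
r[10] = max(4+49-1, 6+43-1, 15+38-1, …, 42+4-1, 31+0) = 52
One optimal plan: pieces 6 + 3 + 1 (2 cuts) → ₹54 − ₹2 = ₹52.

52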